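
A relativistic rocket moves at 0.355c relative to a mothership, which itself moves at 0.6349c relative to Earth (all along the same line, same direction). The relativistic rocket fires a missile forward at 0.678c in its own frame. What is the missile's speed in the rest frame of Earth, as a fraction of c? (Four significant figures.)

0.9600c

Apply u = (u'+v)/(1+u'v) twice. Missile in the mothership frame: (0.678+0.355)/(1+0.678·0.355) = 1.033/1.24069 = 0.8326c.
That velocity, transformed to the rest frame of Earth: (0.8326+0.6349)/(1+0.8326·0.6349) = 1.4675/1.52861774 = 0.96002c.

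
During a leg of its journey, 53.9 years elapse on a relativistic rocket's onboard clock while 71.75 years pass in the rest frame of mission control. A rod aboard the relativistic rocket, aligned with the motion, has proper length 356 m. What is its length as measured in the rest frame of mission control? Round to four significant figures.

267.4 m

The time-dilation ratio gives γ = 71.75/53.9 = 1.33117.
The rod contracts by the same γ: 356 m / 1.33117 = 267.4 m.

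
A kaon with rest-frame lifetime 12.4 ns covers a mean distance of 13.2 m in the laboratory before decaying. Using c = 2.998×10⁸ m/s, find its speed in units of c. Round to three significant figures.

0.963c

d = βγcτ ⇒ βγ = d/(cτ) = 13.20 m / (3.71752 m) = 3.5508.
β = (βγ)/√(1+(βγ)²) = 3.5508/√13.6082 = 0.963.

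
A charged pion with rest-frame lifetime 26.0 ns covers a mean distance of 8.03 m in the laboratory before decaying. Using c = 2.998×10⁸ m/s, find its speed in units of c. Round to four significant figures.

d = βγcτ ⇒ βγ = d/(cτ) = 8.030 m / (7.7948 m) = 1.0302.
β = (βγ)/√(1+(βγ)²) = 1.0302/√2.06131 = 0.7175.

0.7175c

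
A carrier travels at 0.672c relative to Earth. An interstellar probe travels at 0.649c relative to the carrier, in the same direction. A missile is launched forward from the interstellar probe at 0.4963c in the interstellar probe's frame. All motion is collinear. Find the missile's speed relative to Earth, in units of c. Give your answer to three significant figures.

0.972c

Apply u = (u'+v)/(1+u'v) twice. Missile in the carrier frame: (0.4963+0.649)/(1+0.4963·0.649) = 1.1453/1.3220987 = 0.86627c.
That velocity, transformed to the rest frame of Earth: (0.86627+0.672)/(1+0.86627·0.672) = 1.53827/1.58213344 = 0.97228c.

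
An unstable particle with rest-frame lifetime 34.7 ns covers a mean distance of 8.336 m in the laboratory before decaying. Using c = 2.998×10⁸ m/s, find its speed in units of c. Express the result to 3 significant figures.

0.625c

d = βγcτ ⇒ βγ = d/(cτ) = 8.336 m / (10.40306 m) = 0.8013.
β = (βγ)/√(1+(βγ)²) = 0.8013/√1.642082 = 0.625.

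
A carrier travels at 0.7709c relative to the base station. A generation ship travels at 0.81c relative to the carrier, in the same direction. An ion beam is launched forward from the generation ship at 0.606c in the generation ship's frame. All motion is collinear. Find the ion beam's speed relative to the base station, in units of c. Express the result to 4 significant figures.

0.9934c

First combine the ion beam and generation ship (S''→S'): u₁ = (0.606 + 0.81)/(1 + 0.606×0.81) = 1.416/1.49086 = 0.94979.
Then combine with the carrier (S'→S): u = (0.94979 + 0.7709)/(1 + 0.94979×0.7709) = 1.72069/1.732193111 = 0.99336.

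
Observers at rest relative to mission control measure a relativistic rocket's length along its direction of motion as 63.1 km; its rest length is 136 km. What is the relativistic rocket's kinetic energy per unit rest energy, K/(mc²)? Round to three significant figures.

1.16

γ = L₀/L = 136/63.1 = 2.15531.
K/(mc²) = γ − 1 = 2.15531 − 1 = 1.16.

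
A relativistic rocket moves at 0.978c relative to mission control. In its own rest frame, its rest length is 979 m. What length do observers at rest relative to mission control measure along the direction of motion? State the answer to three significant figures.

β² = 0.956484, so γ = 1/√0.043516 = 4.7938.
Along the direction of motion the measured length is L₀/γ = 979/4.7938 = 204 m.

204 m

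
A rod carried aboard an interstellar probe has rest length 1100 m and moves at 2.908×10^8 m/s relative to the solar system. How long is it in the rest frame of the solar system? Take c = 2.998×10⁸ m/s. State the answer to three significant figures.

β = v/c = (2.908×10^8 m/s)/(2.998×10⁸ m/s) = 0.96998.
β² = 0.9408612004, so γ = 1/√0.0591387996 = 4.1121.
Length contraction: L = L₀/γ = 1100/4.1121 = 268 m.

268 m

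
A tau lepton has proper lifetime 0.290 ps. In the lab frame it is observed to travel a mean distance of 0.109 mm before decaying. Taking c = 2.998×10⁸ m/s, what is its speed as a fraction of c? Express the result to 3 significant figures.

0.782c

d = βγcτ ⇒ βγ = d/(cτ) = 1.090×10^-4 m / (8.6942×10^-5 m) = 1.2537.
β = (βγ)/√(1+(βγ)²) = 1.2537/√2.57176 = 0.782.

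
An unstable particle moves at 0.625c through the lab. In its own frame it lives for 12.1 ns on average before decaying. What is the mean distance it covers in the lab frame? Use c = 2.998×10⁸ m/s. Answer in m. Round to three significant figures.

γ = 1/√(1 − β²) = 1/√(1 − 0.390625) = 1/√0.609375 = 1/0.780625 = 1.281.
Lab-frame lifetime: Δt = γτ = 1.281 × 12.1 ns = 15.5 ns.
Distance: d = vΔt = 0.625 × 2.998×10⁸ m/s × 1.5500×10^-8 s = 2.90 m.

2.90 m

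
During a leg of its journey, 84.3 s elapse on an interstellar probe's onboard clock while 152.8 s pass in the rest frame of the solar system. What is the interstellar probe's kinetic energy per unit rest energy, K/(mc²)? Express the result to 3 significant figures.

The time-dilation ratio gives γ = 152.8/84.3 = 1.81257.
Since K = (γ−1)mc², K/(mc²) = 1.81257 − 1 = 0.813.

0.813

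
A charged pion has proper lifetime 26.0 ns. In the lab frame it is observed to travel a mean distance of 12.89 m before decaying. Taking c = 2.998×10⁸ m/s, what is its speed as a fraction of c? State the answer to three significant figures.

d = βγcτ ⇒ βγ = d/(cτ) = 12.89 m / (7.7948 m) = 1.6537.
β = (βγ)/√(1+(βγ)²) = 1.6537/√3.73472 = 0.856.

0.856c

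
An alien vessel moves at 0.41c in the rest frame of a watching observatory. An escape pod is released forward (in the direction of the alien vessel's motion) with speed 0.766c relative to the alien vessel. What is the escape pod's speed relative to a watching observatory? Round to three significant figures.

0.895c

In units of c, u = (u' + v)/(1 + u'v) with u' = 0.766 and v = 0.41.
Numerator: 0.766 + 0.41 = 1.176. Denominator: 1 + (0.766)(0.41) = 1.31406.
u = 1.176/1.31406 = 0.89494, so the speed is 0.895c.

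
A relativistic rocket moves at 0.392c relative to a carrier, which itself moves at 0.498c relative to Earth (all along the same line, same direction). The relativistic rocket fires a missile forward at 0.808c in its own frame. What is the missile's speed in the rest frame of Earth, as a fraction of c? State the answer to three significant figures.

0.969c

Compose velocities in two stages. Stage 1 (into S'): u₁ = (0.808+0.392)/(1+0.808×0.392) = 0.91134.
Stage 2 (into S): u = (0.91134+0.498)/(1+0.91134×0.498) = 0.96939, so the speed is 0.969c.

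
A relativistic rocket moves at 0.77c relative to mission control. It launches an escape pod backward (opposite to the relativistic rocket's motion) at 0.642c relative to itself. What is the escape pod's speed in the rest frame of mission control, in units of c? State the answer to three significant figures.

Relativistic velocity addition: u = (u' + v)/(1 + u'v/c²), with u' = −0.642c and v = 0.77c.
Numerator: −0.642 + 0.77 = 0.128. Denominator: 1 + (−0.642)(0.77) = 0.50566.
u = 0.128/0.50566 = 0.25313, so the speed is 0.253c.

0.253c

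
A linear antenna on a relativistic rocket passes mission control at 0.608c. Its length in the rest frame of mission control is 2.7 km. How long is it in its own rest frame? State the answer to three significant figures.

3.40 km

With β = 0.608, γ = 1/√(1 − 0.608²) = 1/√0.630336 = 1.2595.
Proper length: L₀ = γ·L = 1.2595 × 2.7 = 3.40 km.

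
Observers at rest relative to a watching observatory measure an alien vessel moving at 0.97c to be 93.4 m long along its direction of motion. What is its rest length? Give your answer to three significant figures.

β² = 0.9409, so γ = 1/√0.0591 = 4.1135.
Proper length: L₀ = γ·L = 4.1135 × 93.4 = 384 m.

384 m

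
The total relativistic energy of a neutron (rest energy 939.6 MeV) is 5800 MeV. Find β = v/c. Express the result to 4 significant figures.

0.9868

γ = E/(mc²) = 5800/939.6 = 6.1728.
β = √(1 − 1/γ²) = √(1 − 0.0262443) = √0.9737557 = 0.9868.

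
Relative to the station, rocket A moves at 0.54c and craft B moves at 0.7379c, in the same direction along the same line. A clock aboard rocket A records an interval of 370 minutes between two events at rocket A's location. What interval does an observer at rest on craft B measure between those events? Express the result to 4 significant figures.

Transform rocket A's velocity into craft B's frame: (0.54 − 0.7379)/(1 − 0.54·0.7379) = −0.1979/0.601534, so the relative speed is 0.32899c.
γ for this relative speed: γ = 1/√(1 − 0.108234) = 1.0589.
Rocket A's interval is proper; time dilation gives Δt_B = γΔτ = 1.0589 × 370 minutes = 391.8 minutes.

391.8 minutes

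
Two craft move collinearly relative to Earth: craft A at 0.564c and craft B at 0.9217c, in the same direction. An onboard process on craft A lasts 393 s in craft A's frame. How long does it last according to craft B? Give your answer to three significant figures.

589 s

Speed of craft A in craft B's frame: u = (v_A − v_B)/(1 − v_A v_B/c²) = (0.564 − 0.9217)/(1 − 0.564×0.9217) = −0.3577/0.4801612 = −0.74496; |u| = 0.74496c.
At |u| = 0.74496c, γ = (1 − 0.554965)^(−1/2) = 1.499.
Craft A's interval is proper; time dilation gives Δt_B = γΔτ = 1.499 × 393 s = 589 s.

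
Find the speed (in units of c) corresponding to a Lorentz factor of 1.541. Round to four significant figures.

0.7608c

β = √(1 − 1/γ²) = √(1 − 1/2.374681) = √0.578891 = 0.7608.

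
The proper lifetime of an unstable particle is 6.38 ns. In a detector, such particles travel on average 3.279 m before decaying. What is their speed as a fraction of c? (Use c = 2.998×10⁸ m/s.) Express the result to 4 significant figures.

Let x = d/(cτ) = 3.279 m / (2.998×10⁸ m/s × 6.380×10^-9 s) = 1.7143. Since d = βγcτ, x = βγ = β/√(1−β²).
Solving: β² = x²/(1+x²) = 2.93882/3.93882 = 0.746117, so β = 0.8638.

0.8638c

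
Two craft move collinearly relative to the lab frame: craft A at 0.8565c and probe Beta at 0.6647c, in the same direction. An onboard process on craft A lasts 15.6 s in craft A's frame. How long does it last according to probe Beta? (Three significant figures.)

Speed of craft A in probe Beta's frame: u = (v_A − v_B)/(1 − v_A v_B/c²) = (0.8565 − 0.6647)/(1 − 0.8565×0.6647) = 0.1918/0.43068445 = 0.44534; |u| = 0.44534c.
At |u| = 0.44534c, γ = (1 − 0.198328)^(−1/2) = 1.1169.
The clock on craft A records proper time, so probe Beta measures Δt = γΔτ = 1.1169 × 15.6 = 17.4 s.

17.4 s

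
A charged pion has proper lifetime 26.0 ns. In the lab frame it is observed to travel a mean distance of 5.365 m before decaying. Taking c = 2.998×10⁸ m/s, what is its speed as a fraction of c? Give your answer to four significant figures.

0.5670c

Let x = d/(cτ) = 5.365 m / (2.998×10⁸ m/s × 2.600×10^-8 s) = 0.68828. Since d = βγcτ, x = βγ = β/√(1−β²).
Solving: β² = x²/(1+x²) = 0.473729/1.473729 = 0.321449, so β = 0.5670.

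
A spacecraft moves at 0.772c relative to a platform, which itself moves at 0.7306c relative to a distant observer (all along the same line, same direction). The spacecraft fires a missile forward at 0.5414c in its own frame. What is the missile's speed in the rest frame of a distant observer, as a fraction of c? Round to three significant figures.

First combine the missile and spacecraft (S''→S'): u₁ = (0.5414 + 0.772)/(1 + 0.5414×0.772) = 1.3134/1.4179608 = 0.92626.
Then combine with the platform (S'→S): u = (0.92626 + 0.7306)/(1 + 0.92626×0.7306) = 1.65686/1.676725556 = 0.98815.

0.988c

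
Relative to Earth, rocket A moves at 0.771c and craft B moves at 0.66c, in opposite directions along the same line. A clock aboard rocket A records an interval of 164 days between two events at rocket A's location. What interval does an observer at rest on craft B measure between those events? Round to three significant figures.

517 days

Speed of rocket A in craft B's frame: u = (v_A + v_B)/(1 + v_A v_B/c²) = (0.771 + 0.66)/(1 + 0.771×0.66) = 1.431/1.50886 = 0.9484; |u| = 0.9484c.
At |u| = 0.9484c, γ = (1 − 0.899463)^(−1/2) = 3.1538.
Rocket A's interval is proper; time dilation gives Δt_B = γΔτ = 3.1538 × 164 days = 517 days.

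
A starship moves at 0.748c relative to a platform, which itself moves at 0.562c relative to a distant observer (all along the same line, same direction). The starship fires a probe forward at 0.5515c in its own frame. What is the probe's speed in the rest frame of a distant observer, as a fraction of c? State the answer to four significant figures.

0.9769c

Compose velocities in two stages. Stage 1 (into S'): u₁ = (0.5515+0.748)/(1+0.5515×0.748) = 0.91999.
Stage 2 (into S): u = (0.91999+0.562)/(1+0.91999×0.562) = 0.9769, so the speed is 0.9769c.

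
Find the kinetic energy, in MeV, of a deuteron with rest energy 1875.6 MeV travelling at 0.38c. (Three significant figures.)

With β = 0.38, γ = 1/√(1 − 0.38²) = 1/√0.8556 = 1.081097.
Kinetic energy: K = (γ − 1)mc² = (1.081097 − 1) × 1875.6 MeV = 0.081097 × 1875.6 = 152 MeV.

152 MeV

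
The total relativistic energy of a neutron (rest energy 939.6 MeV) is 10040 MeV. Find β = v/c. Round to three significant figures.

γ = E/(mc²) = 10040/939.6 = 10.685.
β = √(1 − 1/γ²) = √(1 − 0.00875893) = √0.99124107 = 0.996.

0.996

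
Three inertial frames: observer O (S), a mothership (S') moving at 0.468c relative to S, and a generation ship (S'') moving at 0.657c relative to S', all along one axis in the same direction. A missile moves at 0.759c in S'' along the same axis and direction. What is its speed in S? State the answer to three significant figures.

First combine the missile and generation ship (S''→S'): u₁ = (0.759 + 0.657)/(1 + 0.759×0.657) = 1.416/1.498663 = 0.94484.
Then combine with the mothership (S'→S): u = (0.94484 + 0.468)/(1 + 0.94484×0.468) = 1.41284/1.44218512 = 0.97965.

0.980c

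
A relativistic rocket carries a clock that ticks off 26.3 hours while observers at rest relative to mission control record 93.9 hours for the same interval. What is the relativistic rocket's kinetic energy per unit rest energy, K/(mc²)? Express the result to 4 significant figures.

The time-dilation ratio gives γ = 93.9/26.3 = 3.57034.
K/(mc²) = γ − 1 = 3.57034 − 1 = 2.570.

2.570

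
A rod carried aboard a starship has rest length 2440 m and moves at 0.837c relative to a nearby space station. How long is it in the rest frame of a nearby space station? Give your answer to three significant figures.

1340 m

With β = 0.837, γ = 1/√(1 − 0.837²) = 1/√0.299431 = 1.8275.
Along the direction of motion the measured length is L₀/γ = 2440/1.8275 = 1340 m.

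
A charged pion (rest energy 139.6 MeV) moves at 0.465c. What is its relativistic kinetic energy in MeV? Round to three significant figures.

γ = 1/√(1 − β²) = 1/√(1 − 0.216225) = 1/√0.783775 = 1/0.885311 = 1.12955.
Kinetic energy: K = (γ − 1)mc² = (1.12955 − 1) × 139.6 MeV = 0.12955 × 139.6 = 18.1 MeV.

18.1 MeV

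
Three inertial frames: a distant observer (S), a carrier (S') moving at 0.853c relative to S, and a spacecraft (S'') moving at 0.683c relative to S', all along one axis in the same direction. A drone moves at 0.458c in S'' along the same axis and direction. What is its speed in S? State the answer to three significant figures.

First combine the drone and spacecraft (S''→S'): u₁ = (0.458 + 0.683)/(1 + 0.458×0.683) = 1.141/1.312814 = 0.86913.
Then combine with the carrier (S'→S): u = (0.86913 + 0.853)/(1 + 0.86913×0.853) = 1.72213/1.74136789 = 0.98895.

0.989c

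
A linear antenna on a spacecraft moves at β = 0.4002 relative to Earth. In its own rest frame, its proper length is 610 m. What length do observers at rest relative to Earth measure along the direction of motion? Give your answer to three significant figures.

559 m

γ = 1/√(1 − β²) = 1/√(1 − 0.16016004) = 1/√0.83983996 = 1/0.916428 = 1.0912.
Along the direction of motion the measured length is L₀/γ = 610/1.0912 = 559 m.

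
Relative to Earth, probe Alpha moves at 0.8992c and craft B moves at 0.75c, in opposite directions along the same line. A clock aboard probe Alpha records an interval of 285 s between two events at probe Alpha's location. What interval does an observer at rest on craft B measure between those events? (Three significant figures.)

1650 s

Transform probe Alpha's velocity into craft B's frame: (0.8992 + 0.75)/(1 + 0.8992·0.75) = 1.6492/1.6744, so the relative speed is 0.98495c.
γ for this relative speed: γ = 1/√(1 − 0.970127) = 5.7858.
Probe Alpha's interval is proper; time dilation gives Δt_B = γΔτ = 5.7858 × 285 s = 1650 s.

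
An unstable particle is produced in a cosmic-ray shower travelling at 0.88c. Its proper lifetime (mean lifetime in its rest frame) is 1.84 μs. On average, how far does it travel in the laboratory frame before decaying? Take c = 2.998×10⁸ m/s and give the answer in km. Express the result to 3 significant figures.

Lorentz factor: γ = (1 − 0.7744)^(−1/2) = 2.1054.
Lab-frame lifetime: Δt = γτ = 2.1054 × 1.84 μs = 3.8739 μs.
Distance: d = vΔt = 0.88 × 2.998×10⁸ m/s × 3.8739×10^-6 s = 1020 m = 1.02 km.

1.02 km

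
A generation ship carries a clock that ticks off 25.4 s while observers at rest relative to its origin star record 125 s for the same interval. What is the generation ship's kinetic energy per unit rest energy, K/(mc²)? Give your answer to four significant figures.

3.921

The time-dilation ratio gives γ = 125/25.4 = 4.92126.
K/(mc²) = γ − 1 = 4.92126 − 1 = 3.921.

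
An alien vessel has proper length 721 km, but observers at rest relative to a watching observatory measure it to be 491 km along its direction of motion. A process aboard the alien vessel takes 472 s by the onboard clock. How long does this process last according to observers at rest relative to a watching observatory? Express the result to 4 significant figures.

693.1 s

From L = L₀/γ: γ = 721/491 = 1.46843.
The same γ dilates the second interval: 1.46843 × 472 s = 693.1 s.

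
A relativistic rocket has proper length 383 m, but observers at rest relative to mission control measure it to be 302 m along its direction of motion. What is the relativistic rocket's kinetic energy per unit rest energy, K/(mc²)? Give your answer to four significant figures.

Length contraction gives γ = L₀/L = 383/302 = 1.26821.
Since K = (γ−1)mc², K/(mc²) = 1.26821 − 1 = 0.2682.

0.2682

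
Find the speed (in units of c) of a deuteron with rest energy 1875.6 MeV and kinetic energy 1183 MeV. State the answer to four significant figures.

0.7899c

K = (γ−1)mc², so γ = 1 + 1183/1875.6 = 1.6307.
Then v/c = √(1 − γ⁻²) = √(1 − 0.376055) = √0.623945 = 0.7899.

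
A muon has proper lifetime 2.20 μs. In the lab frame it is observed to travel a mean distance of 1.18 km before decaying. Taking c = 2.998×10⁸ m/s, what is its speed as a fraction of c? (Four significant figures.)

Let x = d/(cτ) = 1180 m / (2.998×10⁸ m/s × 2.200×10^-6 s) = 1.7891. Since d = βγcτ, x = βγ = β/√(1−β²).
Solving: β² = x²/(1+x²) = 3.20088/4.20088 = 0.761955, so β = 0.8729.

0.8729c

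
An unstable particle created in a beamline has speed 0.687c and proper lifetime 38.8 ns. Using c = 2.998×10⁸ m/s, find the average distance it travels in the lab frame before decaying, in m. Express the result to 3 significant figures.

Lorentz factor: γ = (1 − 0.471969)^(−1/2) = 1.3762.
Lab-frame lifetime: Δt = γτ = 1.3762 × 38.8 ns = 53.397 ns.
Distance: d = vΔt = 0.687 × 2.998×10⁸ m/s × 5.3397×10^-8 s = 11.0 m.

11.0 m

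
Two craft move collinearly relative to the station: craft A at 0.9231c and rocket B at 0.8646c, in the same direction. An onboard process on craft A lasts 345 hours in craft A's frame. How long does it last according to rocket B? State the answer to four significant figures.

360.5 hours

Transform craft A's velocity into rocket B's frame: (0.9231 − 0.8646)/(1 − 0.9231·0.8646) = 0.0585/0.20188774, so the relative speed is 0.28976c.
γ for this relative speed: γ = 1/√(1 − 0.0839609) = 1.0448.
The clock on craft A records proper time, so rocket B measures Δt = γΔτ = 1.0448 × 345 = 360.5 hours.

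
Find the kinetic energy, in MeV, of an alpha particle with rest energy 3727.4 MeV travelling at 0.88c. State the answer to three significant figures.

4120 MeV

Lorentz factor: γ = (1 − 0.7744)^(−1/2) = 2.1054.
Kinetic energy: K = (γ − 1)mc² = (2.1054 − 1) × 3727.4 MeV = 1.1054 × 3727.4 = 4120 MeV.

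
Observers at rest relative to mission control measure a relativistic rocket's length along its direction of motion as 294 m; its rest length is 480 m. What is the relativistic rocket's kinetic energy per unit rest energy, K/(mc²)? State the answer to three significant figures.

From L = L₀/γ: γ = 480/294 = 1.63265.
Since K = (γ−1)mc², K/(mc²) = 1.63265 − 1 = 0.633.

0.633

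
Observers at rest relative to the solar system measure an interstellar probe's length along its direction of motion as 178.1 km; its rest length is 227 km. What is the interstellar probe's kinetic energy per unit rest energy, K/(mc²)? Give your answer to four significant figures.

From L = L₀/γ: γ = 227/178.1 = 1.27456.
Since K = (γ−1)mc², K/(mc²) = 1.27456 − 1 = 0.2746.

0.2746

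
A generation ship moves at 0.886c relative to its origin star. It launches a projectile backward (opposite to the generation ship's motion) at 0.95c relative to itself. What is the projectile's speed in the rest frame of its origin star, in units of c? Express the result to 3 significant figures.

Relativistic velocity addition: u = (u' + v)/(1 + u'v/c²), with u' = −0.95c and v = 0.886c.
Numerator: −0.95 + 0.886 = −0.064. Denominator: 1 + (−0.95)(0.886) = 0.1583.
u = −0.064/0.1583 = −0.4043, so the speed is 0.404c.

0.404c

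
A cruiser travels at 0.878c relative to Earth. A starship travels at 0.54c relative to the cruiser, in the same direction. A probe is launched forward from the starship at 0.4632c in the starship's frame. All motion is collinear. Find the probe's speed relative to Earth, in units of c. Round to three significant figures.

Apply u = (u'+v)/(1+u'v) twice. Probe in the cruiser frame: (0.4632+0.54)/(1+0.4632·0.54) = 1.0032/1.250128 = 0.80248c.
That velocity, transformed to the rest frame of Earth: (0.80248+0.878)/(1+0.80248·0.878) = 1.68048/1.70457744 = 0.98586c.

0.986c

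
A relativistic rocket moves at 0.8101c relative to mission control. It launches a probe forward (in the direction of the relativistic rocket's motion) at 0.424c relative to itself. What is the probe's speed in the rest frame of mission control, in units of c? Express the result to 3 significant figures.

0.919c

In units of c, u = (u' + v)/(1 + u'v) with u' = 0.424 and v = 0.8101.
Numerator: 0.424 + 0.8101 = 1.2341. Denominator: 1 + (0.424)(0.8101) = 1.3434824.
u = 1.2341/1.3434824 = 0.91858, so the speed is 0.919c.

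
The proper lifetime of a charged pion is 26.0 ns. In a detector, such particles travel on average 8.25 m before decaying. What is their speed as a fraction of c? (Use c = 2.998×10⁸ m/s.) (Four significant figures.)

Let x = d/(cτ) = 8.250 m / (2.998×10⁸ m/s × 2.600×10^-8 s) = 1.0584. Since d = βγcτ, x = βγ = β/√(1−β²).
Solving: β² = x²/(1+x²) = 1.12021/2.12021 = 0.528349, so β = 0.7269.

0.7269c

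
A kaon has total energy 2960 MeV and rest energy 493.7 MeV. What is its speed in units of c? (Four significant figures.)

Total energy E = γmc² gives γ = 2960/493.7 = 5.9955.
Hence β = √(1 − 1/γ²) = √(1 − 0.0278195) = √0.9721805 = 0.9860.

0.9860c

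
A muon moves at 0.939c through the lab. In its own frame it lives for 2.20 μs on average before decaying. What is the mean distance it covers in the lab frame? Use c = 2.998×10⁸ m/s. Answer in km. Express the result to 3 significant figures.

1.80 km

γ = 1/√(1 − β²) = 1/√(1 − 0.881721) = 1/√0.118279 = 1/0.343917 = 2.9077.
Lab-frame lifetime: Δt = γτ = 2.9077 × 2.20 μs = 6.3969 μs.
Distance: d = vΔt = 0.939 × 2.998×10⁸ m/s × 6.3969×10^-6 s = 1800 m = 1.80 km.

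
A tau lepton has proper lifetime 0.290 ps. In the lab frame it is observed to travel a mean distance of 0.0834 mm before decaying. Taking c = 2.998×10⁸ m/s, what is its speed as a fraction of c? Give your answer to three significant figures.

0.692c

Lab distance = (lab lifetime)·v = γτ·βc, so βγ = d/(cτ) = 8.340×10^-5/(2.998×10⁸ × 2.900×10^-13) = 0.95926.
With βγ = 0.95926: γ² = 1 + (βγ)² = 1.92018, and β = (βγ)/γ = 0.95926/1.38571 = 0.692.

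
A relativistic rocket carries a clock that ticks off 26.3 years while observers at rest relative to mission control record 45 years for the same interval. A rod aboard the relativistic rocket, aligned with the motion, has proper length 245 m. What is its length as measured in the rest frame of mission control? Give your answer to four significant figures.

The time-dilation ratio gives γ = 45/26.3 = 1.71103.
The rod contracts by the same γ: 245 m / 1.71103 = 143.2 m.

143.2 m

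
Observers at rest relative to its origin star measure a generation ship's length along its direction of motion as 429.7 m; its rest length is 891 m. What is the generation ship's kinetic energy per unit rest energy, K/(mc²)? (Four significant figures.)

Length contraction gives γ = L₀/L = 891/429.7 = 2.07354.
K/(mc²) = γ − 1 = 2.07354 − 1 = 1.074.

1.074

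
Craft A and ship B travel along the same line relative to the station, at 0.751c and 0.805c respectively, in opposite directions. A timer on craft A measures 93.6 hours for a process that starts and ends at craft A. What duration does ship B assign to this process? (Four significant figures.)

Transform craft A's velocity into ship B's frame: (0.751 + 0.805)/(1 + 0.751·0.805) = 1.556/1.604555, so the relative speed is 0.96974c.
At |u| = 0.96974c, γ = (1 − 0.940396)^(−1/2) = 4.096.
Craft A's interval is proper; time dilation gives Δt_B = γΔτ = 4.096 × 93.6 hours = 383.4 hours.

383.4 hours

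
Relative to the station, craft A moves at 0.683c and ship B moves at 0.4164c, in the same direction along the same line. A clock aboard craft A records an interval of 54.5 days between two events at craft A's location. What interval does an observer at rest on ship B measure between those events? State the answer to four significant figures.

Transform craft A's velocity into ship B's frame: (0.683 − 0.4164)/(1 − 0.683·0.4164) = 0.2666/0.7155988, so the relative speed is 0.37256c.
At |u| = 0.37256c, γ = (1 − 0.138801)^(−1/2) = 1.0776.
The clock on craft A records proper time, so ship B measures Δt = γΔτ = 1.0776 × 54.5 = 58.73 days.

58.73 days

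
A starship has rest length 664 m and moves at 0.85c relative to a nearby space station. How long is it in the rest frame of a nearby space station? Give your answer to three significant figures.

350 m

γ = 1/√(1 − β²) = 1/√(1 − 0.7225) = 1/√0.2775 = 1/0.526783 = 1.8983.
Length contraction: L = L₀/γ = 664/1.8983 = 350 m.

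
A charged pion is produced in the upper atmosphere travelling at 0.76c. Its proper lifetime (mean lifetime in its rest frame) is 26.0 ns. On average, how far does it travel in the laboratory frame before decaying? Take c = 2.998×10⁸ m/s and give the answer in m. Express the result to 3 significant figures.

9.11 m

With β = 0.76, γ = 1/√(1 − 0.76²) = 1/√0.4224 = 1.5386.
Lab-frame lifetime: Δt = γτ = 1.5386 × 26.0 ns = 40.004 ns.
Distance: d = vΔt = 0.76 × 2.998×10⁸ m/s × 4.0004×10^-8 s = 9.11 m.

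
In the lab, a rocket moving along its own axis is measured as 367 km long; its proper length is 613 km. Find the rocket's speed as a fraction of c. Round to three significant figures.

Length contraction gives γ = L₀/L = 613/367 = 1.6703.
β = √(1 − 1/γ²) = √0.641564 = 0.801.

0.801c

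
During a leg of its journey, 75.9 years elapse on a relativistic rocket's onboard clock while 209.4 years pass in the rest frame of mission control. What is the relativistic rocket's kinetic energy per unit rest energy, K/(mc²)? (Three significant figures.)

From Δt = γΔτ: γ = 209.4/75.9 = 2.75889.
Since K = (γ−1)mc², K/(mc²) = 2.75889 − 1 = 1.76.

1.76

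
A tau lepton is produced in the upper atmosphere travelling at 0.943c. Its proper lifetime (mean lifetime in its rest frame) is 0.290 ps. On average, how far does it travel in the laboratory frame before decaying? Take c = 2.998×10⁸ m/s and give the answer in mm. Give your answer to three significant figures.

β² = 0.889249, so γ = 1/√0.110751 = 3.0049.
Lab-frame lifetime: Δt = γτ = 3.0049 × 0.290 ps = 0.87142 ps.
Distance: d = vΔt = 0.943 × 2.998×10⁸ m/s × 8.7142×10^-13 s = 2.46×10^-4 m = 0.246 mm.

0.246 mm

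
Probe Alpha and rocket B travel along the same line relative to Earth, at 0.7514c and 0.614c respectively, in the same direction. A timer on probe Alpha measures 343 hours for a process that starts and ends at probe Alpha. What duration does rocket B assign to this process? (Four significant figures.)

Transform probe Alpha's velocity into rocket B's frame: (0.7514 − 0.614)/(1 − 0.7514·0.614) = 0.1374/0.5386404, so the relative speed is 0.25509c.
At |u| = 0.25509c, γ = (1 − 0.0650709)^(−1/2) = 1.0342.
The clock on probe Alpha records proper time, so rocket B measures Δt = γΔτ = 1.0342 × 343 = 354.7 hours.

354.7 hours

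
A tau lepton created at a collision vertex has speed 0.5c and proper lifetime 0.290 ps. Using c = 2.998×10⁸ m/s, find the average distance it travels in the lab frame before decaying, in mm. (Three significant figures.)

0.0502 mm

With β = 0.5, γ = 1/√(1 − 0.5²) = 1/√0.75 = 1.1547.
Lab-frame lifetime: Δt = γτ = 1.1547 × 0.290 ps = 0.33486 ps.
Distance: d = vΔt = 0.5 × 2.998×10⁸ m/s × 3.3486×10^-13 s = 5.02×10^-5 m = 0.0502 mm.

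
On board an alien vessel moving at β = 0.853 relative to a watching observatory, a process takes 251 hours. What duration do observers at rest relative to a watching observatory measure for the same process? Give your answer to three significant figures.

481 hours

γ = 1/√(1 − β²) = 1/√(1 − 0.727609) = 1/√0.272391 = 1/0.521911 = 1.916.
Time dilation: Δt = γ·Δτ = 1.916 × 251 = 481 hours.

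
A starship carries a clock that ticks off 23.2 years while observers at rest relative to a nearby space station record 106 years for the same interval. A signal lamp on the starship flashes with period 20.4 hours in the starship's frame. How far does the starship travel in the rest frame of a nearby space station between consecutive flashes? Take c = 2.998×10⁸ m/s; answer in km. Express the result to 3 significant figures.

9.82×10^10 km

The time-dilation ratio gives γ = 106/23.2 = 4.56897.
β = √(1 − 1/γ²) = 0.97575. Lab-frame period = γτ = 4.56897×20.4 hours = 93.207 hours. Distance = βc × γτ = 0.97575 × 2.998×10⁸ m/s × 335545.2 s = 9.8157×10^13 m = 9.82×10^10 km.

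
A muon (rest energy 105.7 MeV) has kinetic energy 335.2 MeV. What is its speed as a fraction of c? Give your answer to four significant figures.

0.9708c

K = (γ−1)mc², so γ = 1 + 335.2/105.7 = 4.1712.
Then v/c = √(1 − γ⁻²) = √(1 − 0.0574749) = √0.9425251 = 0.9708.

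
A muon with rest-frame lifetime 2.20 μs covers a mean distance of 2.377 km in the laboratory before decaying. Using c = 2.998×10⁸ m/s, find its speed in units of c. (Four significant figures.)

Lab distance = (lab lifetime)·v = γτ·βc, so βγ = d/(cτ) = 2377/(2.998×10⁸ × 2.200×10^-6) = 3.6039.
With βγ = 3.6039: γ² = 1 + (βγ)² = 13.9881, and β = (βγ)/γ = 3.6039/3.74007 = 0.9636.

0.9636c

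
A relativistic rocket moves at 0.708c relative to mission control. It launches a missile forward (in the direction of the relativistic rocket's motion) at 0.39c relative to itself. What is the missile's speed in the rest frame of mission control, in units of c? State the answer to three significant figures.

Relativistic velocity addition: u = (u' + v)/(1 + u'v/c²), with u' = 0.39c and v = 0.708c.
Numerator: 0.39 + 0.708 = 1.098. Denominator: 1 + (0.39)(0.708) = 1.27612.
u = 1.098/1.27612 = 0.86042, so the speed is 0.860c.

0.860c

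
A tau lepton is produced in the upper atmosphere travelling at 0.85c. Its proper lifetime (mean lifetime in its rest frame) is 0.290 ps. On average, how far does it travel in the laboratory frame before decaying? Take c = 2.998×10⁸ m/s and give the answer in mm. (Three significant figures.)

0.140 mm

γ = 1/√(1 − β²) = 1/√(1 − 0.7225) = 1/√0.2775 = 1/0.526783 = 1.8983.
Lab-frame lifetime: Δt = γτ = 1.8983 × 0.290 ps = 0.55051 ps.
Distance: d = vΔt = 0.85 × 2.998×10⁸ m/s × 5.5051×10^-13 s = 1.40×10^-4 m = 0.140 mm.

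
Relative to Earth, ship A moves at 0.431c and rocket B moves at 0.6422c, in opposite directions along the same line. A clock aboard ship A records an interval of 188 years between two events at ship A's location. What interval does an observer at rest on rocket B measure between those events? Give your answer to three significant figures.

The velocity of ship A relative to rocket B is (0.431 + 0.6422)c / (1 + 0.431×0.6422) = 0.84055c; relative speed 0.84055c.
At |u| = 0.84055c, γ = (1 − 0.706524)^(−1/2) = 1.8459.
Ship A's interval is proper; time dilation gives Δt_B = γΔτ = 1.8459 × 188 years = 347 years.

347 years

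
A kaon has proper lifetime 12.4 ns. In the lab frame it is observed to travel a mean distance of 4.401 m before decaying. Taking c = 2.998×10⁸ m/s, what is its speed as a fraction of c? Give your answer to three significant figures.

0.764c

Let x = d/(cτ) = 4.401 m / (2.998×10⁸ m/s × 1.240×10^-8 s) = 1.1839. Since d = βγcτ, x = βγ = β/√(1−β²).
Solving: β² = x²/(1+x²) = 1.40162/2.40162 = 0.583614, so β = 0.764.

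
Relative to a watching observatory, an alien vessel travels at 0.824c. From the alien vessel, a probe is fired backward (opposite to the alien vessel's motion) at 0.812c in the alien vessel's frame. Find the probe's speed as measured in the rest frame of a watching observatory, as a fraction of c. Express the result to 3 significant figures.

0.0363c

Relativistic velocity addition: u = (u' + v)/(1 + u'v/c²), with u' = −0.812c and v = 0.824c.
Numerator: −0.812 + 0.824 = 0.012. Denominator: 1 + (−0.812)(0.824) = 0.330912.
u = 0.012/0.330912 = 0.036263, so the speed is 0.0363c.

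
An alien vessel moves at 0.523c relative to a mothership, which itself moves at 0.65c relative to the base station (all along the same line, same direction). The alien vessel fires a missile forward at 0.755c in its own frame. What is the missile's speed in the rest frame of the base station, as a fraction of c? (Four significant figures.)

0.9816c

Apply u = (u'+v)/(1+u'v) twice. Missile in the mothership frame: (0.755+0.523)/(1+0.755·0.523) = 1.278/1.394865 = 0.91622c.
That velocity, transformed to the rest frame of the base station: (0.91622+0.65)/(1+0.91622·0.65) = 1.56622/1.595543 = 0.98162c.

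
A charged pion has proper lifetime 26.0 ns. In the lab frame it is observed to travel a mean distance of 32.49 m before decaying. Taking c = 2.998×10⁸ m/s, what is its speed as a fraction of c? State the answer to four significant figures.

Let x = d/(cτ) = 32.49 m / (2.998×10⁸ m/s × 2.600×10^-8 s) = 4.1682. Since d = βγcτ, x = βγ = β/√(1−β²).
Solving: β² = x²/(1+x²) = 17.3739/18.3739 = 0.945575, so β = 0.9724.

0.9724c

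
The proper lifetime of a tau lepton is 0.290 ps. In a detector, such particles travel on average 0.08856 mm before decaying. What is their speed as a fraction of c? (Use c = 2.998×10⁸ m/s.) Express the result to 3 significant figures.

0.714c

Lab distance = (lab lifetime)·v = γτ·βc, so βγ = d/(cτ) = 8.856×10^-5/(2.998×10⁸ × 2.900×10^-13) = 1.0186.
With βγ = 1.0186: γ² = 1 + (βγ)² = 2.03755, and β = (βγ)/γ = 1.0186/1.42743 = 0.714.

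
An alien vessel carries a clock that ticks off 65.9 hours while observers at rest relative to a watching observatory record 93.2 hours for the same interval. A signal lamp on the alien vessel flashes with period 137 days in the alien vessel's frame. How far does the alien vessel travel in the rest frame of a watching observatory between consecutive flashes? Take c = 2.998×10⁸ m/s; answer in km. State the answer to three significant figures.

From Δt = γΔτ: γ = 93.2/65.9 = 1.41426.
β = √(1 − 1/γ²) = 0.70713. Lab-frame period = γτ = 1.41426×137 days = 193.75 days. Distance = βc × γτ = 0.70713 × 2.998×10⁸ m/s × 16740000 s = 3.5488×10^15 m = 3.55×10^12 km.

3.55×10^12 km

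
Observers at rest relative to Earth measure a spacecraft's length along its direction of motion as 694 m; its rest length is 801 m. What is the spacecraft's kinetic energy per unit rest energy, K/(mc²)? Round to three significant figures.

0.154

γ = L₀/L = 801/694 = 1.15418.
K/(mc²) = γ − 1 = 1.15418 − 1 = 0.154.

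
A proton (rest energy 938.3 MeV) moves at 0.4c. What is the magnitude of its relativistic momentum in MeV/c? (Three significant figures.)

410 MeV/c

γ = 1/√(1 − β²) = 1/√(1 − 0.16) = 1/√0.84 = 1/0.916515 = 1.0911.
Momentum: p = γβ·mc = 1.0911 × 0.4 × 938.3 MeV/c = 410 MeV/c.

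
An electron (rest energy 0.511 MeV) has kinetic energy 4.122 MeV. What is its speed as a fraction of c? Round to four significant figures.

γ = 1 + K/(mc²) = 1 + 4.122/0.511 = 9.0665.
β = √(1 − 1/γ²) = √(1 − 0.0121652) = √0.9878348 = 0.9939.

0.9939c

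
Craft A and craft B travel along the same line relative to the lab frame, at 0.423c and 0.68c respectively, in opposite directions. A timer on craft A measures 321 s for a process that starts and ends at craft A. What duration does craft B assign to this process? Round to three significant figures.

622 s

Transform craft A's velocity into craft B's frame: (0.423 + 0.68)/(1 + 0.423·0.68) = 1.103/1.28764, so the relative speed is 0.85661c.
γ for this relative speed: γ = 1/√(1 − 0.733781) = 1.9381.
The clock on craft A records proper time, so craft B measures Δt = γΔτ = 1.9381 × 321 = 622 s.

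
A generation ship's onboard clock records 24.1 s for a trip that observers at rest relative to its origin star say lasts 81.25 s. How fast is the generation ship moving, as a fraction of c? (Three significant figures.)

γ = Δt/Δτ = 81.25/24.1 = 3.3714.
β = √(1 − 1/γ²) = √(1 − 0.0879791) = √0.9120209 = 0.955.

0.955c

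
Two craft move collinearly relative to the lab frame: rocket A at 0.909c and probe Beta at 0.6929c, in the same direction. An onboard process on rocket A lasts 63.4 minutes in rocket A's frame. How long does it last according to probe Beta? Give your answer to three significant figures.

78.1 minutes

The velocity of rocket A relative to probe Beta is (0.909 − 0.6929)c / (1 − 0.909×0.6929) = 0.58381c; relative speed 0.58381c.
At |u| = 0.58381c, γ = (1 − 0.340834)^(−1/2) = 1.2317.
Rocket A's interval is proper; time dilation gives Δt_B = γΔτ = 1.2317 × 63.4 minutes = 78.1 minutes.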